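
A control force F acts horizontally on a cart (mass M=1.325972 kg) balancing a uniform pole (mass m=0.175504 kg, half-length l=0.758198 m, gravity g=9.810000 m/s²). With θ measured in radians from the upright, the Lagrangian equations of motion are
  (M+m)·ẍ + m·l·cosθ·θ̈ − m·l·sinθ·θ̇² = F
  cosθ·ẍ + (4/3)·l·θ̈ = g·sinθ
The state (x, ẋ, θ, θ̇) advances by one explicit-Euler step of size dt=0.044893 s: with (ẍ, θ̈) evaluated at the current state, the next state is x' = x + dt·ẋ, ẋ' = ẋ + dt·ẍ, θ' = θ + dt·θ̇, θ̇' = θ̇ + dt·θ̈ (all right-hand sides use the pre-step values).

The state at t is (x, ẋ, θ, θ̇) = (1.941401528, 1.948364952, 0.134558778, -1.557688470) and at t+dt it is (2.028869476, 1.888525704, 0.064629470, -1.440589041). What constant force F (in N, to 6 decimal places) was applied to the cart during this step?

ẍ = (ẋ'−ẋ)/dt = (1.888525704−1.948364952)/0.044893 = -1.332930
θ̈ = (θ̇'−θ̇)/dt = (-1.440589041−-1.557688470)/0.044893 = 2.608412
sinθ=0.134153, cosθ=0.990961
F = (M+m)·ẍ + m·l·cosθ·θ̈ − m·l·sinθ·θ̇² = -2.001363 + 0.343955 − 0.043314 = -1.700722

F = -1.700722 N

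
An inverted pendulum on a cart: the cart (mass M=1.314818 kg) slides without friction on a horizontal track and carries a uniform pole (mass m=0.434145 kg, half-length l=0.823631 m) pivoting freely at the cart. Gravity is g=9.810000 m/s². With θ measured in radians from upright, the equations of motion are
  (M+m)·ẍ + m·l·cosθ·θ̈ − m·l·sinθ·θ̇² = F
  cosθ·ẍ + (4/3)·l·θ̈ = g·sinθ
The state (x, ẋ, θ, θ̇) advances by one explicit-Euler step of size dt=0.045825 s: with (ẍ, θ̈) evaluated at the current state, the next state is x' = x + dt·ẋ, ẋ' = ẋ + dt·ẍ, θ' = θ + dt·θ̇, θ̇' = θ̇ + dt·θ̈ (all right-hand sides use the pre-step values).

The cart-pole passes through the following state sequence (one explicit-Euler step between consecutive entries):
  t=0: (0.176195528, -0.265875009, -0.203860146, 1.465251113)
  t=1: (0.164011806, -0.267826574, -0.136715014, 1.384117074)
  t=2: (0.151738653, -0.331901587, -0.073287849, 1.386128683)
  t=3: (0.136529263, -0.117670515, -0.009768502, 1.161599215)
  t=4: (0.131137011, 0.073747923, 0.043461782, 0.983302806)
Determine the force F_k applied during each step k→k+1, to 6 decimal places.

step 0→1:
  ẍ = (ẋ'−ẋ)/dt = (-0.267826574−-0.265875009)/0.045825 = -0.042587
  θ̈ = (θ̇'−θ̇)/dt = (1.384117074−1.465251113)/0.045825 = -1.770519
  sinθ=-0.202451, cosθ=0.979292
  F = (M+m)·ẍ + m·l·cosθ·θ̈ − m·l·sinθ·θ̇² = -0.074484 + -0.619984 − -0.155422 = -0.539046
step 1→2:
  ẍ = (ẋ'−ẋ)/dt = (-0.331901587−-0.267826574)/0.045825 = -1.398255
  θ̈ = (θ̇'−θ̇)/dt = (1.386128683−1.384117074)/0.045825 = 0.043898
  sinθ=-0.136290, cosθ=0.990669
  F = (M+m)·ẍ + m·l·cosθ·θ̈ − m·l·sinθ·θ̇² = -2.445495 + 0.015550 − -0.093363 = -2.336582
step 2→3:
  ẍ = (ẋ'−ẋ)/dt = (-0.117670515−-0.331901587)/0.045825 = 4.674982
  θ̈ = (θ̇'−θ̇)/dt = (1.161599215−1.386128683)/0.045825 = -4.899716
  sinθ=-0.073222, cosθ=0.997316
  F = (M+m)·ẍ + m·l·cosθ·θ̈ − m·l·sinθ·θ̇² = 8.176371 + -1.747314 − -0.050306 = 6.479363
step 3→4:
  ẍ = (ẋ'−ẋ)/dt = (0.073747923−-0.117670515)/0.045825 = 4.177162
  θ̈ = (θ̇'−θ̇)/dt = (0.983302806−1.161599215)/0.045825 = -3.890811
  sinθ=-0.009768, cosθ=0.999952
  F = (M+m)·ẍ + m·l·cosθ·θ̈ − m·l·sinθ·θ̇² = 7.305701 + -1.391191 − -0.004713 = 5.919223

F_0 = -0.539046 N
F_1 = -2.336582 N
F_2 = 6.479363 N
F_3 = 5.919223 N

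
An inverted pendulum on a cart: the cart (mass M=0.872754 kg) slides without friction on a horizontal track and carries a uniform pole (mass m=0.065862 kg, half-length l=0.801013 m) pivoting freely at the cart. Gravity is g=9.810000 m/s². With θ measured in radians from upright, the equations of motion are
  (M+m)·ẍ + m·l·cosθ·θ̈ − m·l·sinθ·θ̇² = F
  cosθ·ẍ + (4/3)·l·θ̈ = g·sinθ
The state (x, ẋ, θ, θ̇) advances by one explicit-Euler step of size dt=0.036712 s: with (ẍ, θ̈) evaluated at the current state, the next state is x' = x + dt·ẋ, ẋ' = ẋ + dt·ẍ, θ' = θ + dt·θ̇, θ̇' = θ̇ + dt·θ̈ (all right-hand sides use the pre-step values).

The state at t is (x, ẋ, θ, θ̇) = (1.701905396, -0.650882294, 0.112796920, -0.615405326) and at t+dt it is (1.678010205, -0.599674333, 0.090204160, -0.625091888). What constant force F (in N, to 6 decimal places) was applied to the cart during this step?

ẍ = (ẋ'−ẋ)/dt = (-0.599674333−-0.650882294)/0.036712 = 1.394856
θ̈ = (θ̇'−θ̇)/dt = (-0.625091888−-0.615405326)/0.036712 = -0.263853
sinθ=0.112558, cosθ=0.993645
F = (M+m)·ẍ + m·l·cosθ·θ̈ − m·l·sinθ·θ̇² = 1.309234 + -0.013831 − 0.002249 = 1.293154

F = 1.293154 N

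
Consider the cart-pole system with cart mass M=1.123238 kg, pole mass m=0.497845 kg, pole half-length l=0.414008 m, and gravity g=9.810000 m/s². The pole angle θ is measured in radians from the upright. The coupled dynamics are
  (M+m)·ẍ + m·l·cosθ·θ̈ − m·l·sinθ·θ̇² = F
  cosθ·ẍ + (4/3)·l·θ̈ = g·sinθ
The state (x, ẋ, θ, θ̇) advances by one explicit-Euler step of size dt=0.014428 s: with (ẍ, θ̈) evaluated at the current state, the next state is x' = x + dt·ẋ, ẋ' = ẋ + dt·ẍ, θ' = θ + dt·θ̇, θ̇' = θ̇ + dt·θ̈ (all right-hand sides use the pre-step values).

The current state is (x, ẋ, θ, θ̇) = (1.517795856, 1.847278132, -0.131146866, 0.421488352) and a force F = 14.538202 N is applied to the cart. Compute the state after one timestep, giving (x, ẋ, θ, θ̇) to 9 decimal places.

sinθ=-0.130771246, cosθ=0.991412569
temp = (F + m·l·θ̇²·sinθ)/(M+m) = (14.538202 + -0.004788355)/1.621083 = 8.965249556
θ̈ = (g·sinθ − cosθ·temp)/(l·(4/3 − m·cos²θ/(M+m))) = -23.817712503
ẍ = temp − m·l·θ̈·cosθ/(M+m) = 11.967535829
Euler: x'=1.517795856+0.014428·1.847278132=1.544448385, ẋ'=1.847278132+0.014428·11.967535829=2.019945739
       θ'=-0.131146866+0.014428·0.421488352=-0.125065632, θ̇'=0.421488352+0.014428·-23.817712503=0.077846396

(1.544448385, 2.019945739, -0.125065632, 0.077846396)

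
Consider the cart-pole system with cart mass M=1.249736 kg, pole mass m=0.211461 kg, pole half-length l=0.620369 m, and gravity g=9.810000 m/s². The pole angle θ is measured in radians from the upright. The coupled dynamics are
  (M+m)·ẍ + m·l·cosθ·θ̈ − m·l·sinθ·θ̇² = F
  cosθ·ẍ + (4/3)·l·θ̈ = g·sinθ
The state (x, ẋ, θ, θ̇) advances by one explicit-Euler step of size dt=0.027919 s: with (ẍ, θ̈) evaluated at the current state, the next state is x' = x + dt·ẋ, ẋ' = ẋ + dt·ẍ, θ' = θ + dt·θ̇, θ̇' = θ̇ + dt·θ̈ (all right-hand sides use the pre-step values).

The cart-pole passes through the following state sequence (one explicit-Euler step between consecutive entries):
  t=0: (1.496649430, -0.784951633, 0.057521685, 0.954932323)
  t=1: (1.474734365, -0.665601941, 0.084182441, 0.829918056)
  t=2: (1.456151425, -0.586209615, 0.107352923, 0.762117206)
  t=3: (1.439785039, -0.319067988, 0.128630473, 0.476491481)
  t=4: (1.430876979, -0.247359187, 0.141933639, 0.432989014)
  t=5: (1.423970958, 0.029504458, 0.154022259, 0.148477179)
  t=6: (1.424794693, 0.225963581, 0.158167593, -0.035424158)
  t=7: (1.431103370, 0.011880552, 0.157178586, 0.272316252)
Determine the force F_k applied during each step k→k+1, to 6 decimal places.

F_0 = 5.653092 N
F_1 = 3.830110 N
F_2 = 12.638878 N
F_3 = 3.546486 N
F_4 = 13.163335 N
F_5 = 9.427766 N
F_6 = -9.776552 N

step 0→1:
  ẍ = (ẋ'−ẋ)/dt = (-0.665601941−-0.784951633)/0.027919 = 4.274856
  θ̈ = (θ̇'−θ̇)/dt = (0.829918056−0.954932323)/0.027919 = -4.477749
  sinθ=0.057490, cosθ=0.998346
  F = (M+m)·ẍ + m·l·cosθ·θ̈ − m·l·sinθ·θ̇² = 6.246406 + -0.586437 − 0.006877 = 5.653092
step 1→2:
  ẍ = (ẋ'−ẋ)/dt = (-0.586209615−-0.665601941)/0.027919 = 2.843667
  θ̈ = (θ̇'−θ̇)/dt = (0.762117206−0.829918056)/0.027919 = -2.428484
  sinθ=0.084083, cosθ=0.996459
  F = (M+m)·ẍ + m·l·cosθ·θ̈ − m·l·sinθ·θ̇² = 4.155157 + -0.317450 − 0.007597 = 3.830110
step 2→3:
  ẍ = (ẋ'−ẋ)/dt = (-0.319067988−-0.586209615)/0.027919 = 9.568453
  θ̈ = (θ̇'−θ̇)/dt = (0.476491481−0.762117206)/0.027919 = -10.230514
  sinθ=0.107147, cosθ=0.994243
  F = (M+m)·ẍ + m·l·cosθ·θ̈ − m·l·sinθ·θ̇² = 13.981394 + -1.334352 − 0.008164 = 12.638878
step 3→4:
  ẍ = (ẋ'−ẋ)/dt = (-0.247359187−-0.319067988)/0.027919 = 2.568459
  θ̈ = (θ̇'−θ̇)/dt = (0.432989014−0.476491481)/0.027919 = -1.558167
  sinθ=0.128276, cosθ=0.991739
  F = (M+m)·ẍ + m·l·cosθ·θ̈ − m·l·sinθ·θ̇² = 3.753024 + -0.202718 − 0.003821 = 3.546486
step 4→5:
  ẍ = (ẋ'−ẋ)/dt = (0.029504458−-0.247359187)/0.027919 = 9.916675
  θ̈ = (θ̇'−θ̇)/dt = (0.148477179−0.432989014)/0.027919 = -10.190617
  sinθ=0.141458, cosθ=0.989944
  F = (M+m)·ẍ + m·l·cosθ·θ̈ − m·l·sinθ·θ̇² = 14.490216 + -1.323401 − 0.003479 = 13.163335
step 5→6:
  ẍ = (ẋ'−ẋ)/dt = (0.225963581−0.029504458)/0.027919 = 7.036754
  θ̈ = (θ̇'−θ̇)/dt = (-0.035424158−0.148477179)/0.027919 = -6.586960
  sinθ=0.153414, cosθ=0.988162
  F = (M+m)·ẍ + m·l·cosθ·θ̈ − m·l·sinθ·θ̇² = 10.282083 + -0.853874 − 0.000444 = 9.427766
step 6→7:
  ẍ = (ẋ'−ẋ)/dt = (0.011880552−0.225963581)/0.027919 = -7.668005
  θ̈ = (θ̇'−θ̇)/dt = (0.272316252−-0.035424158)/0.027919 = 11.022616
  sinθ=0.157509, cosθ=0.987518
  F = (M+m)·ẍ + m·l·cosθ·θ̈ − m·l·sinθ·θ̇² = -11.204466 + 1.427940 − 0.000026 = -9.776552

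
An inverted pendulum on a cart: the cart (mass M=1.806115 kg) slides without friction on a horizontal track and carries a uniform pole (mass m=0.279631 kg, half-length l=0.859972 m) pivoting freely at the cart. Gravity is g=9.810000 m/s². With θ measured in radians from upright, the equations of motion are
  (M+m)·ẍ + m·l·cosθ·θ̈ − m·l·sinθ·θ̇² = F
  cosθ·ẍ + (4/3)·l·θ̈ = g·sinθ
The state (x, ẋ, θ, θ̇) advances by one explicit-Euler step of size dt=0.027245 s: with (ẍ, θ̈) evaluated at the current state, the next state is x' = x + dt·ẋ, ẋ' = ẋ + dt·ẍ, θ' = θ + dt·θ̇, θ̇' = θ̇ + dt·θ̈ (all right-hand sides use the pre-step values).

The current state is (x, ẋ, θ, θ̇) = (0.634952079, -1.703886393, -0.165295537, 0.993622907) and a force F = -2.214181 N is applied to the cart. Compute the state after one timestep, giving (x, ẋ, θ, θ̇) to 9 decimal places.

sinθ=-0.164543847, cosθ=0.986369770
temp = (F + m·l·θ̇²·sinθ)/(M+m) = (-2.214181 + -0.039065597)/2.085746 = -1.080307284
θ̈ = (g·sinθ − cosθ·temp)/(l·(4/3 − m·cos²θ/(M+m))) = -0.530319733
ẍ = temp − m·l·θ̈·cosθ/(M+m) = -1.019997781
Euler: x'=0.634952079+0.027245·-1.703886393=0.588529694, ẋ'=-1.703886393+0.027245·-1.019997781=-1.731676233
       θ'=-0.165295537+0.027245·0.993622907=-0.138224281, θ̇'=0.993622907+0.027245·-0.530319733=0.979174346

(0.588529694, -1.731676233, -0.138224281, 0.979174346)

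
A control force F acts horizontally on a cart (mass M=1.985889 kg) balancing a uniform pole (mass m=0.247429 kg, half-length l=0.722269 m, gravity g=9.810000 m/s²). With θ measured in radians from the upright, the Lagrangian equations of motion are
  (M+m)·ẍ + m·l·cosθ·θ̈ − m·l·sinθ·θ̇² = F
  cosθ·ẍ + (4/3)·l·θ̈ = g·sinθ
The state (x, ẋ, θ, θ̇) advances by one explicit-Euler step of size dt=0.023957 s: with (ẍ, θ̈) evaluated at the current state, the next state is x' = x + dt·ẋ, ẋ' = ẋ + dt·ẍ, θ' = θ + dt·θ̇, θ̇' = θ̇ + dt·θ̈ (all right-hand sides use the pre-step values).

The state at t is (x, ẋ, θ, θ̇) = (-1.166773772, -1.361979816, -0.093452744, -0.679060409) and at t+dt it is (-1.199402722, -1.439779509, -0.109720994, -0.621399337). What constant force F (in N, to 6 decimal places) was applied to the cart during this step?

F = -6.816695 N

ẍ = (ẋ'−ẋ)/dt = (-1.439779509−-1.361979816)/0.023957 = -3.247472
θ̈ = (θ̇'−θ̇)/dt = (-0.621399337−-0.679060409)/0.023957 = 2.406857
sinθ=-0.093317, cosθ=0.995636
F = (M+m)·ẍ + m·l·cosθ·θ̈ − m·l·sinθ·θ̇² = -7.252638 + 0.428253 − -0.007690 = -6.816695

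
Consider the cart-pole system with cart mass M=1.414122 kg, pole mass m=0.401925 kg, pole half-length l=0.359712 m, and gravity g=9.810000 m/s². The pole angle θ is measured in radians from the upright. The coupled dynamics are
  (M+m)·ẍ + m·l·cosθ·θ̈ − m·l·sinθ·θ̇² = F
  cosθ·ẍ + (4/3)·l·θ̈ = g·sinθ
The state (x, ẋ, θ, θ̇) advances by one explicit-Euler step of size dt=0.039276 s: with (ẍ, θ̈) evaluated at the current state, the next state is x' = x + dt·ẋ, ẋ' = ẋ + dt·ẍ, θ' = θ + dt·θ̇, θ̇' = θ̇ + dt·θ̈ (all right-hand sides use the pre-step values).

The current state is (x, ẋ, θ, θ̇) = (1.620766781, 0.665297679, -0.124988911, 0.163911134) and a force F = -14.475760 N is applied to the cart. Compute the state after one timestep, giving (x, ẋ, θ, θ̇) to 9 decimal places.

(1.646897013, 0.300519715, -0.118551137, 0.818392464)

sinθ=-0.124663731, cosθ=0.992199050
temp = (F + m·l·θ̇²·sinθ)/(M+m) = (-14.475760 + -0.000484236)/1.816047 = -7.971293824
θ̈ = (g·sinθ − cosθ·temp)/(l·(4/3 − m·cos²θ/(M+m))) = 16.663645223
ẍ = temp − m·l·θ̈·cosθ/(M+m) = -9.287553813
Euler: x'=1.620766781+0.039276·0.665297679=1.646897013, ẋ'=0.665297679+0.039276·-9.287553813=0.300519715
       θ'=-0.124988911+0.039276·0.163911134=-0.118551137, θ̇'=0.163911134+0.039276·16.663645223=0.818392464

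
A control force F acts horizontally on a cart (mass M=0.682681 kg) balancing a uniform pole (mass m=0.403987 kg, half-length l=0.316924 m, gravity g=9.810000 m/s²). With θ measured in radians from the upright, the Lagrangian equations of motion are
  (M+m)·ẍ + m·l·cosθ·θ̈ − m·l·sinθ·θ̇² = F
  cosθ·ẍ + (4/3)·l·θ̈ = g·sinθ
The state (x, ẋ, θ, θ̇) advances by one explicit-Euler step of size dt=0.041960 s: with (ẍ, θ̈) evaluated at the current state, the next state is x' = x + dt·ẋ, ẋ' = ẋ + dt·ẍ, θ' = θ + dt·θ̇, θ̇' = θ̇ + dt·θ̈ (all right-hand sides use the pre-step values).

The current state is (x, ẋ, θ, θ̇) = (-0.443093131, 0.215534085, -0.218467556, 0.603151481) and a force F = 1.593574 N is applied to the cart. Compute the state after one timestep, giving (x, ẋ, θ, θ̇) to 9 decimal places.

(-0.434049321, 0.331876917, -0.193159320, 0.123246790)

sinθ=-0.216733859, cosθ=0.976230728
temp = (F + m·l·θ̇²·sinθ)/(M+m) = (1.593574 + -0.010094901)/1.086668 = 1.457187567
θ̈ = (g·sinθ − cosθ·temp)/(l·(4/3 − m·cos²θ/(M+m))) = -11.437194721
ẍ = temp − m·l·θ̈·cosθ/(M+m) = 2.772708094
Euler: x'=-0.443093131+0.041960·0.215534085=-0.434049321, ẋ'=0.215534085+0.041960·2.772708094=0.331876917
       θ'=-0.218467556+0.041960·0.603151481=-0.193159320, θ̇'=0.603151481+0.041960·-11.437194721=0.123246790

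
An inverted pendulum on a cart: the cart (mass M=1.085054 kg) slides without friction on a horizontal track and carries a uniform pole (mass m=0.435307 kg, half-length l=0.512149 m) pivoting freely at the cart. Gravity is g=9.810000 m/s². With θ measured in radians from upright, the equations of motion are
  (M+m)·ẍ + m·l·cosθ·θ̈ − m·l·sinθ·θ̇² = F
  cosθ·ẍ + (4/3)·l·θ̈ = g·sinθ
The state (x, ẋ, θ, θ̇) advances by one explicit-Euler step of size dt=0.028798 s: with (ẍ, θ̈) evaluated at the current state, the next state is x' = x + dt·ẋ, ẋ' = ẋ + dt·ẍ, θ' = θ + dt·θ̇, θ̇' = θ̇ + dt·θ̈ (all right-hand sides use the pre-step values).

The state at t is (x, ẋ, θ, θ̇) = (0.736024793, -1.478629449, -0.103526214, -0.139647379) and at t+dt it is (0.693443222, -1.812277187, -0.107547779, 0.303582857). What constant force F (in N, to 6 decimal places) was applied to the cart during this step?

ẍ = (ẋ'−ẋ)/dt = (-1.812277187−-1.478629449)/0.028798 = -11.585795
θ̈ = (θ̇'−θ̇)/dt = (0.303582857−-0.139647379)/0.028798 = 15.391008
sinθ=-0.103341, cosθ=0.994646
F = (M+m)·ẍ + m·l·cosθ·θ̈ − m·l·sinθ·θ̇² = -17.614592 + 3.412931 − -0.000449 = -14.201211

F = -14.201211 N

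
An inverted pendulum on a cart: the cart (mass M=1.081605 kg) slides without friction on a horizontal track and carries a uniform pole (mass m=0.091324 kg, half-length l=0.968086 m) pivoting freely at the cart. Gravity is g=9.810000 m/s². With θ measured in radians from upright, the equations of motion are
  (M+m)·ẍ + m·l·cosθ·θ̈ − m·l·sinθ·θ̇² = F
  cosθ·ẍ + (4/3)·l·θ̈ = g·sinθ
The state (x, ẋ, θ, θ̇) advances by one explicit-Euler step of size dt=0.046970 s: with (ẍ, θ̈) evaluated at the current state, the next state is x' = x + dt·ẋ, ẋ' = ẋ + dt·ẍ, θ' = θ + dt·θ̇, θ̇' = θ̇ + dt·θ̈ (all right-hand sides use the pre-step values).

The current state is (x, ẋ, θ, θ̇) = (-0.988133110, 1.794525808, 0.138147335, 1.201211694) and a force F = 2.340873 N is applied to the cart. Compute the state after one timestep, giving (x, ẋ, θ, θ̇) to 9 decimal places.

(-0.903844233, 1.890815862, 0.194568248, 1.176482466)

sinθ=0.137708338, cosθ=0.990472823
temp = (F + m·l·θ̇²·sinθ)/(M+m) = (2.340873 + 0.017567024)/1.172929 = 2.010727013
θ̈ = (g·sinθ − cosθ·temp)/(l·(4/3 − m·cos²θ/(M+m))) = -0.526489850
ẍ = temp − m·l·θ̈·cosθ/(M+m) = 2.050033090
Euler: x'=-0.988133110+0.046970·1.794525808=-0.903844233, ẋ'=1.794525808+0.046970·2.050033090=1.890815862
       θ'=0.138147335+0.046970·1.201211694=0.194568248, θ̇'=1.201211694+0.046970·-0.526489850=1.176482466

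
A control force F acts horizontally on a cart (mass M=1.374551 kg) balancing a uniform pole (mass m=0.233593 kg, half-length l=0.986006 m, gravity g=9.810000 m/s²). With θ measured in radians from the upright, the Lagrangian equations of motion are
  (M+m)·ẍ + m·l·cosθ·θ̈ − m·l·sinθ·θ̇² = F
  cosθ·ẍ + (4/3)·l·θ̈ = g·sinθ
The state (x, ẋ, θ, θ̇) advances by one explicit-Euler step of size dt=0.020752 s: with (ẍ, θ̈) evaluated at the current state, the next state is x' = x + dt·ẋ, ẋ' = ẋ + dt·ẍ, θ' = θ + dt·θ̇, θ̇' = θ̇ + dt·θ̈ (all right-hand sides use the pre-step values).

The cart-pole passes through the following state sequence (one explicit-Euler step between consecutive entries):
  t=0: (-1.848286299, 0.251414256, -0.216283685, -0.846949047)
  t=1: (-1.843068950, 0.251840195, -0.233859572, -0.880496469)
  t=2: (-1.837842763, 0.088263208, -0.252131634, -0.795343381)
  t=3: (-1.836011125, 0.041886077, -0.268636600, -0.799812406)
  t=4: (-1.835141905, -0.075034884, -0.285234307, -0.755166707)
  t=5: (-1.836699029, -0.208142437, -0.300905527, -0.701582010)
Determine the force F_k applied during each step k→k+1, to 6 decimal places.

step 0→1:
  ẍ = (ẋ'−ẋ)/dt = (0.251840195−0.251414256)/0.020752 = 0.020525
  θ̈ = (θ̇'−θ̇)/dt = (-0.880496469−-0.846949047)/0.020752 = -1.616587
  sinθ=-0.214601, cosθ=0.976702
  F = (M+m)·ẍ + m·l·cosθ·θ̈ − m·l·sinθ·θ̇² = 0.033007 + -0.363664 − -0.035456 = -0.295201
step 1→2:
  ẍ = (ẋ'−ẋ)/dt = (0.088263208−0.251840195)/0.020752 = -7.882468
  θ̈ = (θ̇'−θ̇)/dt = (-0.795343381−-0.880496469)/0.020752 = 4.103368
  sinθ=-0.231734, cosθ=0.972779
  F = (M+m)·ẍ + m·l·cosθ·θ̈ − m·l·sinθ·θ̇² = -12.676144 + 0.919378 − -0.041379 = -11.715387
step 2→3:
  ẍ = (ẋ'−ẋ)/dt = (0.041886077−0.088263208)/0.020752 = -2.234827
  θ̈ = (θ̇'−θ̇)/dt = (-0.799812406−-0.795343381)/0.020752 = -0.215354
  sinθ=-0.249469, cosθ=0.968383
  F = (M+m)·ẍ + m·l·cosθ·θ̈ − m·l·sinθ·θ̇² = -3.593924 + -0.048033 − -0.036347 = -3.605610
step 3→4:
  ẍ = (ẋ'−ẋ)/dt = (-0.075034884−0.041886077)/0.020752 = -5.634202
  θ̈ = (θ̇'−θ̇)/dt = (-0.755166707−-0.799812406)/0.020752 = 2.151393
  sinθ=-0.265417, cosθ=0.964134
  F = (M+m)·ẍ + m·l·cosθ·θ̈ − m·l·sinθ·θ̇² = -9.060608 + 0.477745 − -0.039106 = -8.543757
step 4→5:
  ẍ = (ẋ'−ẋ)/dt = (-0.208142437−-0.075034884)/0.020752 = -6.414204
  θ̈ = (θ̇'−θ̇)/dt = (-0.701582010−-0.755166707)/0.020752 = 2.582146
  sinθ=-0.281382, cosθ=0.959596
  F = (M+m)·ẍ + m·l·cosθ·θ̈ − m·l·sinθ·θ̇² = -10.314963 + 0.570701 − -0.036959 = -9.707303

F_0 = -0.295201 N
F_1 = -11.715387 N
F_2 = -3.605610 N
F_3 = -8.543757 N
F_4 = -9.707303 N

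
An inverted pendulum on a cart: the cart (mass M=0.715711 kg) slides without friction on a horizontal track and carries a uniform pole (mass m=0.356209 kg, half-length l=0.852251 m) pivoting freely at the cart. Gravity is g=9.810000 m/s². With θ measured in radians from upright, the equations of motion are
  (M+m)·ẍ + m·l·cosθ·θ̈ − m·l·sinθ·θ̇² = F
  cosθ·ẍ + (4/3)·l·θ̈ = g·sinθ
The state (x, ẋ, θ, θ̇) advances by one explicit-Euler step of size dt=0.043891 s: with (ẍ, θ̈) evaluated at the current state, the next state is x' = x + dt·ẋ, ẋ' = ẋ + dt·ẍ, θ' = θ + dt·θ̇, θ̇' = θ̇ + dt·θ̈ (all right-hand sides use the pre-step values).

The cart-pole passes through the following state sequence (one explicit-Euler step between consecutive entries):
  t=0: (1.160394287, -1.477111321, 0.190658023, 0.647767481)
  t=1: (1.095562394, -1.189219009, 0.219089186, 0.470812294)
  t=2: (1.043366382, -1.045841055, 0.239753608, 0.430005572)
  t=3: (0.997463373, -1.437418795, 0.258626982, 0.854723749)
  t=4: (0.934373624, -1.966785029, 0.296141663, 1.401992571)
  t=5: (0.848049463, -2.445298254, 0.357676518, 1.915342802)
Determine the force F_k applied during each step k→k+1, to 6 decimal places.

step 0→1:
  ẍ = (ẋ'−ẋ)/dt = (-1.189219009−-1.477111321)/0.043891 = 6.559256
  θ̈ = (θ̇'−θ̇)/dt = (0.470812294−0.647767481)/0.043891 = -4.031696
  sinθ=0.189505, cosθ=0.981880
  F = (M+m)·ẍ + m·l·cosθ·θ̈ − m·l·sinθ·θ̇² = 7.030998 + -1.201762 − 0.024140 = 5.805096
step 1→2:
  ẍ = (ẋ'−ẋ)/dt = (-1.045841055−-1.189219009)/0.043891 = 3.266682
  θ̈ = (θ̇'−θ̇)/dt = (0.430005572−0.470812294)/0.043891 = -0.929729
  sinθ=0.217341, cosθ=0.976096
  F = (M+m)·ẍ + m·l·cosθ·θ̈ − m·l·sinθ·θ̇² = 3.501622 + -0.275500 − 0.014625 = 3.211497
step 2→3:
  ẍ = (ẋ'−ẋ)/dt = (-1.437418795−-1.045841055)/0.043891 = -8.921595
  θ̈ = (θ̇'−θ̇)/dt = (0.854723749−0.430005572)/0.043891 = 9.676658
  sinθ=0.237463, cosθ=0.971397
  F = (M+m)·ẍ + m·l·cosθ·θ̈ − m·l·sinθ·θ̇² = -9.563236 + 2.853608 − 0.013330 = -6.722958
step 3→4:
  ẍ = (ẋ'−ẋ)/dt = (-1.966785029−-1.437418795)/0.043891 = -12.060929
  θ̈ = (θ̇'−θ̇)/dt = (1.401992571−0.854723749)/0.043891 = 12.468816
  sinθ=0.255753, cosθ=0.966742
  F = (M+m)·ẍ + m·l·cosθ·θ̈ − m·l·sinθ·θ̇² = -12.928351 + 3.659386 − 0.056721 = -9.325686
step 4→5:
  ẍ = (ẋ'−ẋ)/dt = (-2.445298254−-1.966785029)/0.043891 = -10.902309
  θ̈ = (θ̇'−θ̇)/dt = (1.915342802−1.401992571)/0.043891 = 11.696025
  sinθ=0.291832, cosθ=0.956470
  F = (M+m)·ẍ + m·l·cosθ·θ̈ − m·l·sinθ·θ̇² = -11.686403 + 3.396111 − 0.174139 = -8.464431

F_0 = 5.805096 N
F_1 = 3.211497 N
F_2 = -6.722958 N
F_3 = -9.325686 N
F_4 = -8.464431 N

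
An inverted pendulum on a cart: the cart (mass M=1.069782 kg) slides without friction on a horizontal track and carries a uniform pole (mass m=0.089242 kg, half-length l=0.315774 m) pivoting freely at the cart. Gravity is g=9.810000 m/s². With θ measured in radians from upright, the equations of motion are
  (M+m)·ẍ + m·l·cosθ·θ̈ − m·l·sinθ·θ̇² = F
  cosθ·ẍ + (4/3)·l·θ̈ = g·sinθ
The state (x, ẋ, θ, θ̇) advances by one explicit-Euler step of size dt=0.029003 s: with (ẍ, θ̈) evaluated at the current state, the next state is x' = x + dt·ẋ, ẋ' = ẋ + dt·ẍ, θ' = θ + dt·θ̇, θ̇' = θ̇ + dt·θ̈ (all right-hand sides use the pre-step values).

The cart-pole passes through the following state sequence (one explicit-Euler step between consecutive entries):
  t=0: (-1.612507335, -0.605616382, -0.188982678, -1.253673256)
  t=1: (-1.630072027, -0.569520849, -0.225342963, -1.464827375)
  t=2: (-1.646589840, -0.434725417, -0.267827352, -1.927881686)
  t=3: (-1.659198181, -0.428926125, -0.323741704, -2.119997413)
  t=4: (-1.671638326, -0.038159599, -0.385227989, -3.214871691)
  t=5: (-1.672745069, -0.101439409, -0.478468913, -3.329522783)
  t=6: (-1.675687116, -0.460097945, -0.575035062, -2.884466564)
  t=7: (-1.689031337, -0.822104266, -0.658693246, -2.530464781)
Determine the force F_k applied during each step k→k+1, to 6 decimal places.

F_0 = 1.249266 N
F_1 = 4.961690 N
F_2 = 0.079459 N
F_3 = 14.647631 N
F_4 = -2.522591 N
F_5 = -13.805083 N
F_6 = -14.050414 N

step 0→1:
  ẍ = (ẋ'−ẋ)/dt = (-0.569520849−-0.605616382)/0.029003 = 1.244545
  θ̈ = (θ̇'−θ̇)/dt = (-1.464827375−-1.253673256)/0.029003 = -7.280423
  sinθ=-0.187860, cosθ=0.982196
  F = (M+m)·ẍ + m·l·cosθ·θ̈ − m·l·sinθ·θ̇² = 1.442457 + -0.201512 − -0.008320 = 1.249266
step 1→2:
  ẍ = (ẋ'−ẋ)/dt = (-0.434725417−-0.569520849)/0.029003 = 4.647638
  θ̈ = (θ̇'−θ̇)/dt = (-1.927881686−-1.464827375)/0.029003 = -15.965738
  sinθ=-0.223441, cosθ=0.974718
  F = (M+m)·ẍ + m·l·cosθ·θ̈ − m·l·sinθ·θ̇² = 5.386723 + -0.438544 − -0.013511 = 4.961690
step 2→3:
  ẍ = (ẋ'−ẋ)/dt = (-0.428926125−-0.434725417)/0.029003 = 0.199955
  θ̈ = (θ̇'−θ̇)/dt = (-2.119997413−-1.927881686)/0.029003 = -6.623995
  sinθ=-0.264637, cosθ=0.964348
  F = (M+m)·ẍ + m·l·cosθ·θ̈ − m·l·sinθ·θ̇² = 0.231753 + -0.180011 − -0.027718 = 0.079459
step 3→4:
  ẍ = (ẋ'−ẋ)/dt = (-0.038159599−-0.428926125)/0.029003 = 13.473314
  θ̈ = (θ̇'−θ̇)/dt = (-3.214871691−-2.119997413)/0.029003 = -37.750380
  sinθ=-0.318116, cosθ=0.948052
  F = (M+m)·ẍ + m·l·cosθ·θ̈ − m·l·sinθ·θ̇² = 15.615894 + -1.008554 − -0.040290 = 14.647631
step 4→5:
  ẍ = (ẋ'−ẋ)/dt = (-0.101439409−-0.038159599)/0.029003 = -2.181837
  θ̈ = (θ̇'−θ̇)/dt = (-3.329522783−-3.214871691)/0.029003 = -3.953077
  sinθ=-0.375770, cosθ=0.926713
  F = (M+m)·ẍ + m·l·cosθ·θ̈ − m·l·sinθ·θ̇² = -2.528801 + -0.103235 − -0.109445 = -2.522591
step 5→6:
  ẍ = (ẋ'−ẋ)/dt = (-0.460097945−-0.101439409)/0.029003 = -12.366256
  θ̈ = (θ̇'−θ̇)/dt = (-2.884466564−-3.329522783)/0.029003 = 15.345179
  sinθ=-0.460421, cosθ=0.887701
  F = (M+m)·ẍ + m·l·cosθ·θ̈ − m·l·sinθ·θ̇² = -14.332788 + 0.383870 − -0.143835 = -13.805083
step 6→7:
  ẍ = (ẋ'−ẋ)/dt = (-0.822104266−-0.460097945)/0.029003 = -12.481685
  θ̈ = (θ̇'−θ̇)/dt = (-2.530464781−-2.884466564)/0.029003 = 12.205695
  sinθ=-0.543864, cosθ=0.839173
  F = (M+m)·ẍ + m·l·cosθ·θ̈ − m·l·sinθ·θ̇² = -14.466573 + 0.288642 − -0.127517 = -14.050414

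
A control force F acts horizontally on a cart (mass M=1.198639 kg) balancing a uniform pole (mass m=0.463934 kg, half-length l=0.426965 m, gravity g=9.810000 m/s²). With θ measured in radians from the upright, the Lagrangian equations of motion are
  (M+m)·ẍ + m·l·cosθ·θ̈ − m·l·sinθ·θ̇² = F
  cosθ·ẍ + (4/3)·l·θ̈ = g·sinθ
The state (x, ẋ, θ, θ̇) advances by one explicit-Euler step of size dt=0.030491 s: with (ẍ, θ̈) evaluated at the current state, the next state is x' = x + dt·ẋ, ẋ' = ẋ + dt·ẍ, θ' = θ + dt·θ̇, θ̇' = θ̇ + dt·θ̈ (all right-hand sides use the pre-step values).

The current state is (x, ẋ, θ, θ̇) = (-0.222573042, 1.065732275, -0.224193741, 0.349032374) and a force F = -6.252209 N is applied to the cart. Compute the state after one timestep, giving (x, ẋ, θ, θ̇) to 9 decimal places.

sinθ=-0.222320353, cosθ=0.974973672
temp = (F + m·l·θ̇²·sinθ)/(M+m) = (-6.252209 + -0.005364869)/1.662573 = -3.763788940
θ̈ = (g·sinθ − cosθ·temp)/(l·(4/3 − m·cos²θ/(M+m))) = 3.264310980
ẍ = temp − m·l·θ̈·cosθ/(M+m) = -4.142974829
Euler: x'=-0.222573042+0.030491·1.065732275=-0.190077799, ẋ'=1.065732275+0.030491·-4.142974829=0.939408829
       θ'=-0.224193741+0.030491·0.349032374=-0.213551395, θ̇'=0.349032374+0.030491·3.264310980=0.448564480

(-0.190077799, 0.939408829, -0.213551395, 0.448564480)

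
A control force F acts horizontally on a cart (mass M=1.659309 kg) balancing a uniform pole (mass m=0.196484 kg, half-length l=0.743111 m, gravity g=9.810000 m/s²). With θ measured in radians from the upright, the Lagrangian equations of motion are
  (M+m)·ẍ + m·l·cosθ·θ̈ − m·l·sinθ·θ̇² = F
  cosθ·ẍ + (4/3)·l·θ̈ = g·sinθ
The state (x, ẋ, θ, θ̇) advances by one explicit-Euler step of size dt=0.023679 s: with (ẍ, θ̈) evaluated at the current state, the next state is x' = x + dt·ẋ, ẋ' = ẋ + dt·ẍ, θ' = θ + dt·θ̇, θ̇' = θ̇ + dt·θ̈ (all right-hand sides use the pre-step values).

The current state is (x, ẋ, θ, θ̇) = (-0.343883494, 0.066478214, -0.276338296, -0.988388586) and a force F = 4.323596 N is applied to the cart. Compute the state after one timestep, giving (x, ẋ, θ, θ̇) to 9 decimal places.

(-0.342309356, 0.130711117, -0.299742349, -1.114722010)

sinθ=-0.272834703, cosθ=0.962060926
temp = (F + m·l·θ̇²·sinθ)/(M+m) = (4.323596 + -0.038916693)/1.855793 = 2.308813163
θ̈ = (g·sinθ − cosθ·temp)/(l·(4/3 − m·cos²θ/(M+m))) = -5.335251671
ẍ = temp − m·l·θ̈·cosθ/(M+m) = 2.712652700
Euler: x'=-0.343883494+0.023679·0.066478214=-0.342309356, ẋ'=0.066478214+0.023679·2.712652700=0.130711117
       θ'=-0.276338296+0.023679·-0.988388586=-0.299742349, θ̇'=-0.988388586+0.023679·-5.335251671=-1.114722010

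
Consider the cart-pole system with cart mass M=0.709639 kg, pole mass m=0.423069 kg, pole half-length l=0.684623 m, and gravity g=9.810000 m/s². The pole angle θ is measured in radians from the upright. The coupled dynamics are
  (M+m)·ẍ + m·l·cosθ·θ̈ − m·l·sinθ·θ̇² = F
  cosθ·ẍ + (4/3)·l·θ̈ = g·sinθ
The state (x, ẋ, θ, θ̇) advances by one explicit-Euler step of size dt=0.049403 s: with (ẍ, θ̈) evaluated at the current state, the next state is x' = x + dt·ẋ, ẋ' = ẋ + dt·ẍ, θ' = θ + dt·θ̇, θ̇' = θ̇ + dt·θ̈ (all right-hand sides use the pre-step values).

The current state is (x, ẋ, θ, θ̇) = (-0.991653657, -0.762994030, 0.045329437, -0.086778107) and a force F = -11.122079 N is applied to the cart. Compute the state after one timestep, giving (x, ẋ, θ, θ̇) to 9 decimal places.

(-1.029347851, -1.444833396, 0.041042338, 0.683463402)

sinθ=0.045313915, cosθ=0.998972797
temp = (F + m·l·θ̇²·sinθ)/(M+m) = (-11.122079 + 0.000098836)/1.132708 = -9.818929648
θ̈ = (g·sinθ − cosθ·temp)/(l·(4/3 − m·cos²θ/(M+m))) = 15.590986559
ẍ = temp − m·l·θ̈·cosθ/(M+m) = -13.801578171
Euler: x'=-0.991653657+0.049403·-0.762994030=-1.029347851, ẋ'=-0.762994030+0.049403·-13.801578171=-1.444833396
       θ'=0.045329437+0.049403·-0.086778107=0.041042338, θ̇'=-0.086778107+0.049403·15.590986559=0.683463402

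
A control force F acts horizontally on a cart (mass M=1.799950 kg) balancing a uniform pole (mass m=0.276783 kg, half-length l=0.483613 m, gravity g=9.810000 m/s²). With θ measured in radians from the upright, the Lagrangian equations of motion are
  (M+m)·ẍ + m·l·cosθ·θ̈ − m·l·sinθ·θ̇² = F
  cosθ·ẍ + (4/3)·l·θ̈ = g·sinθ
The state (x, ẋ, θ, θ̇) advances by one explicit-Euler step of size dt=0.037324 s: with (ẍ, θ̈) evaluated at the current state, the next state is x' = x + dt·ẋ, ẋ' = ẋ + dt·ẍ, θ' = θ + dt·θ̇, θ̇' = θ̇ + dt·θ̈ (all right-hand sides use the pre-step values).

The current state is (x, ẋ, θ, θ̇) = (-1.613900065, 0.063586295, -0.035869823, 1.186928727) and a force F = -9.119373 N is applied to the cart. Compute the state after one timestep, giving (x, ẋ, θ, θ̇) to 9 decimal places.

sinθ=-0.035862132, cosθ=0.999356747
temp = (F + m·l·θ̇²·sinθ)/(M+m) = (-9.119373 + -0.006762741)/2.076733 = -4.394467532
θ̈ = (g·sinθ − cosθ·temp)/(l·(4/3 − m·cos²θ/(M+m))) = 6.959887297
ẍ = temp − m·l·θ̈·cosθ/(M+m) = -4.842778610
Euler: x'=-1.613900065+0.037324·0.063586295=-1.611526770, ẋ'=0.063586295+0.037324·-4.842778610=-0.117165574
       θ'=-0.035869823+0.037324·1.186928727=0.008431105, θ̇'=1.186928727+0.037324·6.959887297=1.446699560

(-1.611526770, -0.117165574, 0.008431105, 1.446699560)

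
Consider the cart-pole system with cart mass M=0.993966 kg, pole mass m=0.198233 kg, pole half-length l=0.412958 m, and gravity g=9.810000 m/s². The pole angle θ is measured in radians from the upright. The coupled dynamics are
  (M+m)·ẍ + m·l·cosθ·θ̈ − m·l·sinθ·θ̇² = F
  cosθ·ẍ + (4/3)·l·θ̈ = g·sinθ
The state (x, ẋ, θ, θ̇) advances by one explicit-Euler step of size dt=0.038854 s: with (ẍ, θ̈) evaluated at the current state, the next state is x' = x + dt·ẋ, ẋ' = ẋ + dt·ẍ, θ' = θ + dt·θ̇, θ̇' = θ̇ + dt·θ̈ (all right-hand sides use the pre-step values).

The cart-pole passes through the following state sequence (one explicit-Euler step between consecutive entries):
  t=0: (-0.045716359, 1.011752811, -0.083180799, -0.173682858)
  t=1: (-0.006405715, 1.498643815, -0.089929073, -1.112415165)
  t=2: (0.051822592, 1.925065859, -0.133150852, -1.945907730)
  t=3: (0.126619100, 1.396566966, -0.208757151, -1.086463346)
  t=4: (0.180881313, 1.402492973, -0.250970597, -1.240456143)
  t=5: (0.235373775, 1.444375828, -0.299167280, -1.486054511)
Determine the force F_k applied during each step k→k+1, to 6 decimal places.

F_0 = 12.969018 N
F_1 = 11.344465 N
F_2 = -14.380603 N
F_3 = -0.115545 N
F_4 = 0.815176 N

step 0→1:
  ẍ = (ẋ'−ẋ)/dt = (1.498643815−1.011752811)/0.038854 = 12.531297
  θ̈ = (θ̇'−θ̇)/dt = (-1.112415165−-0.173682858)/0.038854 = -24.160506
  sinθ=-0.083085, cosθ=0.996542
  F = (M+m)·ẍ + m·l·cosθ·θ̈ − m·l·sinθ·θ̇² = 14.939799 + -1.970987 − -0.000205 = 12.969018
step 1→2:
  ẍ = (ẋ'−ẋ)/dt = (1.925065859−1.498643815)/0.038854 = 10.974984
  θ̈ = (θ̇'−θ̇)/dt = (-1.945907730−-1.112415165)/0.038854 = -21.451911
  sinθ=-0.089808, cosθ=0.995959
  F = (M+m)·ẍ + m·l·cosθ·θ̈ − m·l·sinθ·θ̇² = 13.084365 + -1.748998 − -0.009098 = 11.344465
step 2→3:
  ẍ = (ẋ'−ẋ)/dt = (1.396566966−1.925065859)/0.038854 = -13.602175
  θ̈ = (θ̇'−θ̇)/dt = (-1.086463346−-1.945907730)/0.038854 = 22.119843
  sinθ=-0.132758, cosθ=0.991149
  F = (M+m)·ẍ + m·l·cosθ·θ̈ − m·l·sinθ·θ̇² = -16.216499 + 1.794744 − -0.041152 = -14.380603
step 3→4:
  ẍ = (ẋ'−ẋ)/dt = (1.402492973−1.396566966)/0.038854 = 0.152520
  θ̈ = (θ̇'−θ̇)/dt = (-1.240456143−-1.086463346)/0.038854 = -3.963370
  sinθ=-0.207244, cosθ=0.978289
  F = (M+m)·ẍ + m·l·cosθ·θ̈ − m·l·sinθ·θ̇² = 0.181834 + -0.317405 − -0.020026 = -0.115545
step 4→5:
  ẍ = (ẋ'−ẋ)/dt = (1.444375828−1.402492973)/0.038854 = 1.077955
  θ̈ = (θ̇'−θ̇)/dt = (-1.486054511−-1.240456143)/0.038854 = -6.321058
  sinθ=-0.248344, cosθ=0.968672
  F = (M+m)·ẍ + m·l·cosθ·θ̈ − m·l·sinθ·θ̇² = 1.285137 + -0.501243 − -0.031282 = 0.815176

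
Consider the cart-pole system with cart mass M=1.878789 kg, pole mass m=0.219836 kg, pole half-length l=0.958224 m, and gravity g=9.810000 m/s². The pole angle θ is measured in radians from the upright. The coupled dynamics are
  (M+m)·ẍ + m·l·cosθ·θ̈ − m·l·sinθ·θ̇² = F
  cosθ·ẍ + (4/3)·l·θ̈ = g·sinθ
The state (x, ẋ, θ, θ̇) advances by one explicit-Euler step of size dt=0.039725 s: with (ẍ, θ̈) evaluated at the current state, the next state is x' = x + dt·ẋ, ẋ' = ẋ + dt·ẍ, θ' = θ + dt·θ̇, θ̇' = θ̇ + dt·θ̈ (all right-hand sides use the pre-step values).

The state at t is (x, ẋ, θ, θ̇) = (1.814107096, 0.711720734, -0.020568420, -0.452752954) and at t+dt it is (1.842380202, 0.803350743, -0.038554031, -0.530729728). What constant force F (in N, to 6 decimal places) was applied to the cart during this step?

F = 4.428189 N

ẍ = (ẋ'−ẋ)/dt = (0.803350743−0.711720734)/0.039725 = 2.306608
θ̈ = (θ̇'−θ̇)/dt = (-0.530729728−-0.452752954)/0.039725 = -1.962914
sinθ=-0.020567, cosθ=0.999788
F = (M+m)·ẍ + m·l·cosθ·θ̈ − m·l·sinθ·θ̇² = 4.840706 + -0.413405 − -0.000888 = 4.428189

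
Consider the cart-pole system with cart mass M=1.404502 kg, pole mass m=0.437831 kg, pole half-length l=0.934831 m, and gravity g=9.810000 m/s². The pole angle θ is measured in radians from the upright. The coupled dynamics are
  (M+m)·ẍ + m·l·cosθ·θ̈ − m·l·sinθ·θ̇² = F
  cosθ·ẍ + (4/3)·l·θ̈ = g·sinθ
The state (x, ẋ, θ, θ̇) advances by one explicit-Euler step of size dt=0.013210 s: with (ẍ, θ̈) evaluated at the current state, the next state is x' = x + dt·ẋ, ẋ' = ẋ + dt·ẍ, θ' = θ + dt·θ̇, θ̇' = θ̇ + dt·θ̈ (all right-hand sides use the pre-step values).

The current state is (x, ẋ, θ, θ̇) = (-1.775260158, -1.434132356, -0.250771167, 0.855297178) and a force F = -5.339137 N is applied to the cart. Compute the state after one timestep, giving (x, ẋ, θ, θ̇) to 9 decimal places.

(-1.794205046, -1.474076805, -0.239472691, 0.860541803)

sinθ=-0.248151079, cosθ=0.968721344
temp = (F + m·l·θ̇²·sinθ)/(M+m) = (-5.339137 + -0.074300179)/1.842333 = -2.938359775
θ̈ = (g·sinθ − cosθ·temp)/(l·(4/3 − m·cos²θ/(M+m))) = 0.397019283
ẍ = temp − m·l·θ̈·cosθ/(M+m) = -3.023803850
Euler: x'=-1.775260158+0.013210·-1.434132356=-1.794205046, ẋ'=-1.434132356+0.013210·-3.023803850=-1.474076805
       θ'=-0.250771167+0.013210·0.855297178=-0.239472691, θ̇'=0.855297178+0.013210·0.397019283=0.860541803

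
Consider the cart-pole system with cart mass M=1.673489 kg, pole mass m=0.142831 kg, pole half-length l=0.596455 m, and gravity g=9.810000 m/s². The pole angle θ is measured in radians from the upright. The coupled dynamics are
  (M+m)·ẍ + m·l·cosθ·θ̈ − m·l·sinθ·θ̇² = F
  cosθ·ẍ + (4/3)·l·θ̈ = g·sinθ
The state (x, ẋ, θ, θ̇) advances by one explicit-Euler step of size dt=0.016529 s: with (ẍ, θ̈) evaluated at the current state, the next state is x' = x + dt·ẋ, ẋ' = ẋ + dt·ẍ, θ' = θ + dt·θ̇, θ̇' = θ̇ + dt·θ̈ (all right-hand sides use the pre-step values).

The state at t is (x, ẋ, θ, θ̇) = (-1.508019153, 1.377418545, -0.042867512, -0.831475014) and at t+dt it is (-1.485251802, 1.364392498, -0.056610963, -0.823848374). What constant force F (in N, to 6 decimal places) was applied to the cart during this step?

ẍ = (ẋ'−ẋ)/dt = (1.364392498−1.377418545)/0.016529 = -0.788072
θ̈ = (θ̇'−θ̇)/dt = (-0.823848374−-0.831475014)/0.016529 = 0.461410
sinθ=-0.042854, cosθ=0.999081
F = (M+m)·ẍ + m·l·cosθ·θ̈ − m·l·sinθ·θ̇² = -1.431391 + 0.039272 − -0.002524 = -1.389595

F = -1.389595 N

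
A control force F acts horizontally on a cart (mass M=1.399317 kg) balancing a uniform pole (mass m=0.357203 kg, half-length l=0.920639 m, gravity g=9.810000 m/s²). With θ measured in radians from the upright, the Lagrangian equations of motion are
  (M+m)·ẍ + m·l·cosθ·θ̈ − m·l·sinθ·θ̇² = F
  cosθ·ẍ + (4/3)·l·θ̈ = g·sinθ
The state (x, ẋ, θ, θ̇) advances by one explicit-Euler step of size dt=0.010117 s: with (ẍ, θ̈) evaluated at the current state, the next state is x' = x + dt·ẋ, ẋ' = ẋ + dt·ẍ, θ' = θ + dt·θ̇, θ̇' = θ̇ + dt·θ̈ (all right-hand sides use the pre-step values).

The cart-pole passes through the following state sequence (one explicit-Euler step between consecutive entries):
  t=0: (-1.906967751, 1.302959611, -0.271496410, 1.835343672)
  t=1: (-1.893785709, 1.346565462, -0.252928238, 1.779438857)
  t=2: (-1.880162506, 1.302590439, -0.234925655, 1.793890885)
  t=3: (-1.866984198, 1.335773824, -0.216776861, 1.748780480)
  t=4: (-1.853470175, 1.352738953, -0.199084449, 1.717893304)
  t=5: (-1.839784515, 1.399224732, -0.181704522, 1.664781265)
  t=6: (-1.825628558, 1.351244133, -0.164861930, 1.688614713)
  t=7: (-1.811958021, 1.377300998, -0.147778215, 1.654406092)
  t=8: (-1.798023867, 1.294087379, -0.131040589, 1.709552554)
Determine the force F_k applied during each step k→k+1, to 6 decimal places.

step 0→1:
  ẍ = (ẋ'−ẋ)/dt = (1.346565462−1.302959611)/0.010117 = 4.310156
  θ̈ = (θ̇'−θ̇)/dt = (1.779438857−1.835343672)/0.010117 = -5.525829
  sinθ=-0.268173, cosθ=0.963371
  F = (M+m)·ẍ + m·l·cosθ·θ̈ − m·l·sinθ·θ̇² = 7.570876 + -1.750634 − -0.297067 = 6.117309
step 1→2:
  ẍ = (ẋ'−ẋ)/dt = (1.302590439−1.346565462)/0.010117 = -4.346647
  θ̈ = (θ̇'−θ̇)/dt = (1.793890885−1.779438857)/0.010117 = 1.428489
  sinθ=-0.250240, cosθ=0.968184
  F = (M+m)·ẍ + m·l·cosθ·θ̈ − m·l·sinθ·θ̇² = -7.634972 + 0.454820 − -0.260572 = -6.919580
step 2→3:
  ẍ = (ẋ'−ẋ)/dt = (1.335773824−1.302590439)/0.010117 = 3.279963
  θ̈ = (θ̇'−θ̇)/dt = (1.748780480−1.793890885)/0.010117 = -4.458872
  sinθ=-0.232771, cosθ=0.972532
  F = (M+m)·ẍ + m·l·cosθ·θ̈ − m·l·sinθ·θ̇² = 5.761321 + -1.426045 − -0.246334 = 4.581610
step 3→4:
  ẍ = (ẋ'−ẋ)/dt = (1.352738953−1.335773824)/0.010117 = 1.676893
  θ̈ = (θ̇'−θ̇)/dt = (1.717893304−1.748780480)/0.010117 = -3.052998
  sinθ=-0.215083, cosθ=0.976596
  F = (M+m)·ẍ + m·l·cosθ·θ̈ − m·l·sinθ·θ̇² = 2.945497 + -0.980496 − -0.216312 = 2.181313
step 4→5:
  ẍ = (ẋ'−ẋ)/dt = (1.399224732−1.352738953)/0.010117 = 4.594819
  θ̈ = (θ̇'−θ̇)/dt = (1.664781265−1.717893304)/0.010117 = -5.249781
  sinθ=-0.197772, cosθ=0.980248
  F = (M+m)·ẍ + m·l·cosθ·θ̈ − m·l·sinθ·θ̇² = 8.070891 + -1.692317 − -0.191938 = 6.570512
step 5→6:
  ẍ = (ẋ'−ẋ)/dt = (1.351244133−1.399224732)/0.010117 = -4.742572
  θ̈ = (θ̇'−θ̇)/dt = (1.688614713−1.664781265)/0.010117 = 2.355782
  sinθ=-0.180706, cosθ=0.983537
  F = (M+m)·ẍ + m·l·cosθ·θ̈ − m·l·sinθ·θ̇² = -8.330422 + 0.761957 − -0.164699 = -7.403766
step 6→7:
  ẍ = (ẋ'−ẋ)/dt = (1.377300998−1.351244133)/0.010117 = 2.575552
  θ̈ = (θ̇'−θ̇)/dt = (1.654406092−1.688614713)/0.010117 = -3.381301
  sinθ=-0.164116, cosθ=0.986441
  F = (M+m)·ẍ + m·l·cosθ·θ̈ − m·l·sinθ·θ̇² = 4.524009 + -1.096881 − -0.153892 = 3.581021
step 7→8:
  ẍ = (ẋ'−ẋ)/dt = (1.294087379−1.377300998)/0.010117 = -8.225128
  θ̈ = (θ̇'−θ̇)/dt = (1.709552554−1.654406092)/0.010117 = 5.450871
  sinθ=-0.147241, cosθ=0.989101
  F = (M+m)·ẍ + m·l·cosθ·θ̈ − m·l·sinθ·θ̇² = -14.447602 + 1.773009 − -0.132531 = -12.542062

F_0 = 6.117309 N
F_1 = -6.919580 N
F_2 = 4.581610 N
F_3 = 2.181313 N
F_4 = 6.570512 N
F_5 = -7.403766 N
F_6 = 3.581021 N
F_7 = -12.542062 N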